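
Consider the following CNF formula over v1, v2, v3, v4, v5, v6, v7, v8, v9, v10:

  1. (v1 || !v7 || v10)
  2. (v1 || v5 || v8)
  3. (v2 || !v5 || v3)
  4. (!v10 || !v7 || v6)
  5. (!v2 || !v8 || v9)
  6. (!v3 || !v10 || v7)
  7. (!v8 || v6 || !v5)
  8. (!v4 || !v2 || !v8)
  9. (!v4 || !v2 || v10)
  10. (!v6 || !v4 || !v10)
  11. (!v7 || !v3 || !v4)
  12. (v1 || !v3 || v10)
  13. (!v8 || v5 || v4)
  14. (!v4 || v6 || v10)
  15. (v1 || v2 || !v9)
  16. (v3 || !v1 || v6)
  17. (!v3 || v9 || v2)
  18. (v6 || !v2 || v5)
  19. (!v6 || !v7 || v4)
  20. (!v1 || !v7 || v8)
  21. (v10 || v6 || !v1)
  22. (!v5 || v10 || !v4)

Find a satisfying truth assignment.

Branch on v1: take v1 = True.
Try v2 = False.
The remaining clauses are satisfied by v3 = False, v4 = True, v5 = False, v6 = True, v7 = True, v8 = True, v9 = True, v10 = False.

v1=True, v2=False, v3=False, v4=True, v5=False, v6=True, v7=True, v8=True, v9=True, v10=False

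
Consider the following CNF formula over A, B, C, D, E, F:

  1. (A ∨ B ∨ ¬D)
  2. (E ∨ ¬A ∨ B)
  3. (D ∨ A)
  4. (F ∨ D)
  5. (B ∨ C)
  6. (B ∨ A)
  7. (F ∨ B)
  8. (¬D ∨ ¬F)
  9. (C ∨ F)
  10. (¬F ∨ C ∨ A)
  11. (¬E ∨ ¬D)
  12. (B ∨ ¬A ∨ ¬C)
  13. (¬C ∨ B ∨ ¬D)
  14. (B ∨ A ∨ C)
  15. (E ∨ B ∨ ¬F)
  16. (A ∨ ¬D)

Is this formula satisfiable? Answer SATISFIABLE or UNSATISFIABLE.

SATISFIABLE

Pure literal: B appears only positively; assign B = True.
Set A = True and propagate.
Branch on C: take C = False.
  then F is forced to True.
  then D is forced to False.
E is now unconstrained; take E = True.
So A=T  B=T  C=F  D=F  E=T  F=T is a satisfying assignment.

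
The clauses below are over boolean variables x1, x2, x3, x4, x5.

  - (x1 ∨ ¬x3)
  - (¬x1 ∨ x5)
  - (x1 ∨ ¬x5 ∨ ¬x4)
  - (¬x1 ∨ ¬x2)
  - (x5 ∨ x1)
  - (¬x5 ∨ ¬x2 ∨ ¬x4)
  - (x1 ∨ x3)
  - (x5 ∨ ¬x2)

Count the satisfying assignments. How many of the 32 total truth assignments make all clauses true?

4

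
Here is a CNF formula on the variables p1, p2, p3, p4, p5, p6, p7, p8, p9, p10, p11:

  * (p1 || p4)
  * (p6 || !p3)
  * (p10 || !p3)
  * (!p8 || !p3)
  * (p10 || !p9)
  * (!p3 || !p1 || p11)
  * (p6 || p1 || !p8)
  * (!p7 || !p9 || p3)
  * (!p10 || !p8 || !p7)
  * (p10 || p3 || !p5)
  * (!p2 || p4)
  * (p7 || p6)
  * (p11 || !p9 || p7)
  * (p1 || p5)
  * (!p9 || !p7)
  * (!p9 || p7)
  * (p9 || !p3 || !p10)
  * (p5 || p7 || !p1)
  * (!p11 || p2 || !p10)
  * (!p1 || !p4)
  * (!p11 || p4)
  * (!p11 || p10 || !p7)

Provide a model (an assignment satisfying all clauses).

p1=True  p2=False  p3=False  p4=False  p5=False  p6=True  p7=True  p8=True  p9=False  p10=False  p11=False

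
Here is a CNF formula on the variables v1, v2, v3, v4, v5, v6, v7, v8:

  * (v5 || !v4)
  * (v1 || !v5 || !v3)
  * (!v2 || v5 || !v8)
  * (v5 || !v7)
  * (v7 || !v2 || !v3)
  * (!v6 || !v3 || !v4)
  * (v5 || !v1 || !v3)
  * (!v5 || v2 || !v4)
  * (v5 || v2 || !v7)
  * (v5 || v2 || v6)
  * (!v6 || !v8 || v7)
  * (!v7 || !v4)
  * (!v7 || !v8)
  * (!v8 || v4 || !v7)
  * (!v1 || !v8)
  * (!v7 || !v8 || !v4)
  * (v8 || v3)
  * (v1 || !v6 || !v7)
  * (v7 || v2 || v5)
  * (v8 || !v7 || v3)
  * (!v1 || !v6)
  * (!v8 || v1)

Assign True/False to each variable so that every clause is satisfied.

Set v1 = True and propagate.
  then v8 is forced to False.
  then v3 is forced to True.
  then v5 is forced to True.
  then v6 is forced to False.
Set v2 = False and propagate.
  then v4 is forced to False.
v7 is now unconstrained; take v7 = False.
Every clause has at least one true literal under this assignment.

v1=True  v2=False  v3=True  v4=False  v5=True  v6=False  v7=False  v8=False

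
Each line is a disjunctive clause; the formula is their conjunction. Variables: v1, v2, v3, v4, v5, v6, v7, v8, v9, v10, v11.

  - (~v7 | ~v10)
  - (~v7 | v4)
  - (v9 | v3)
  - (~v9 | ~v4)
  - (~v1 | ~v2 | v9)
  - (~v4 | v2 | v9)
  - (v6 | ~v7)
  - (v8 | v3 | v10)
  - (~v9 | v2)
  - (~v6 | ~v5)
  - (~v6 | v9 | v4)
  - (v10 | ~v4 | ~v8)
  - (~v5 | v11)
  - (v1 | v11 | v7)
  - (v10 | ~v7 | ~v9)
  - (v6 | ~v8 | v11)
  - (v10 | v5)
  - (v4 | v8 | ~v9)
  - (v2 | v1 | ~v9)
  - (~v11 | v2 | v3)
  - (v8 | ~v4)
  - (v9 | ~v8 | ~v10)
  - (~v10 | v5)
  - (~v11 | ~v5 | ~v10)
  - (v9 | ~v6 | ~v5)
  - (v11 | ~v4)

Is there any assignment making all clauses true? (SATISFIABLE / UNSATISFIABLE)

SATISFIABLE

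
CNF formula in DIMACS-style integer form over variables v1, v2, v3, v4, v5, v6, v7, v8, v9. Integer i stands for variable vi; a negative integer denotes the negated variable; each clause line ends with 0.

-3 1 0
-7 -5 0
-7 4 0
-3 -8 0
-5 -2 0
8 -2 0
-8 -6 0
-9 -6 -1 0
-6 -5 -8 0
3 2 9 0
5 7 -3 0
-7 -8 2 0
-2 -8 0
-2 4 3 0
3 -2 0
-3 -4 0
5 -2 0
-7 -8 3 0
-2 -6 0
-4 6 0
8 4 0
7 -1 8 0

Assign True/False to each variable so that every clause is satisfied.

v1 = F, v2 = F, v3 = F, v4 = T, v5 = F, v6 = T, v7 = T, v8 = F, v9 = T

Branch on v1: take v1 = False.
  then v3 is forced to False.
  then v2 is forced to False.
  then v9 is forced to True.
Branch on v4: take v4 = True.
  then v6 is forced to True.
  then v8 is forced to False.
Try v5 = False.
v7 is now unconstrained; take v7 = True.
Every clause has at least one true literal under this assignment.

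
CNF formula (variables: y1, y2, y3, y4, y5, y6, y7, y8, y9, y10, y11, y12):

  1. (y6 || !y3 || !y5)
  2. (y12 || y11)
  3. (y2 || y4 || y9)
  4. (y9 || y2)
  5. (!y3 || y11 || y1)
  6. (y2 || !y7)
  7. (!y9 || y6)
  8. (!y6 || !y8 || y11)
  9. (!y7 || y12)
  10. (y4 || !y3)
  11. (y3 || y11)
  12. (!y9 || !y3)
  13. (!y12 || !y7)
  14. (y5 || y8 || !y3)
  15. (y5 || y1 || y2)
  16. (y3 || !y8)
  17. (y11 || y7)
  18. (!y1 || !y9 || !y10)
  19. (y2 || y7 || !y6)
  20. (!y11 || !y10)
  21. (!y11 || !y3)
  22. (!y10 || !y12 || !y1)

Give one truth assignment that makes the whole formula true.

y1 = True, y2 = True, y3 = False, y4 = True, y5 = False, y6 = True, y7 = False, y8 = False, y9 = False, y10 = False, y11 = True, y12 = True

Check each clause:
  1. (!y5 || !y3 || y6) — !y5 is true.
  2. (y11 || y12) — y11 is true.
  3. (y4 || y9 || y2) — y2 is true.
  4. (y9 || y2) — y2 is true.
  5. (!y3 || y1 || y11) — y1 is true.
  6. (!y7 || y2) — !y7 is true.
  7. (y6 || !y9) — y6 is true.
  8. (y11 || !y8 || !y6) — !y8 is true.
  9. (y12 || !y7) — !y7 is true.
  10. (!y3 || y4) — y4 is true.
  11. (y3 || y11) — y11 is true.
  12. (!y9 || !y3) — !y3 is true.
  13. (!y12 || !y7) — !y7 is true.
  14. (y8 || y5 || !y3) — !y3 is true.
  15. (y1 || y2 || y5) — y1 is true.
  16. (y3 || !y8) — !y8 is true.
  17. (y7 || y11) — y11 is true.
  18. (!y9 || !y10 || !y1) — !y9 is true.
  19. (y7 || y2 || !y6) — y2 is true.
  20. (!y11 || !y10) — !y10 is true.
  21. (!y11 || !y3) — !y3 is true.
  22. (!y1 || !y10 || !y12) — !y10 is true.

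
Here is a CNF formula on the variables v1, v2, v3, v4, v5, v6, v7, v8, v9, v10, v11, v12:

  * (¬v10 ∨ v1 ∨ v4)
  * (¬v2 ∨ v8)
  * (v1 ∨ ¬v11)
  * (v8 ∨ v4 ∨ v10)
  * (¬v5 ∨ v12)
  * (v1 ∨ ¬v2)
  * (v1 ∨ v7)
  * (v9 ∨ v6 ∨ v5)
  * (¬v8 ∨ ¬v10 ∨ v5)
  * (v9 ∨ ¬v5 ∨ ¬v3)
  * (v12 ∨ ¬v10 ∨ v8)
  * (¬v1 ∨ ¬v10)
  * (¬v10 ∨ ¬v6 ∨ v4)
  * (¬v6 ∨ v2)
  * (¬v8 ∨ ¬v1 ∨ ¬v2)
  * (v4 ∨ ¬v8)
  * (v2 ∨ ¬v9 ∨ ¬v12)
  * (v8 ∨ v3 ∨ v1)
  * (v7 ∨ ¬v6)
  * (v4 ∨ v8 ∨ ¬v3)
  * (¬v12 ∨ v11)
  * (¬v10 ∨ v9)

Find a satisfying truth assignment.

v4 occurs only positively in the remaining clauses — set v4 = True.
v7 occurs only positively in the remaining clauses — set v7 = True.
Set v1 = True and propagate.
  then v10 is forced to False.
Branch on v2: take v2 = False.
  then v6 is forced to False.
For the remaining variables, v3 = False, v5 = False, v8 = False, v9 = True, v11 = False, v12 = False works.

v1=T  v2=F  v3=F  v4=T  v5=F  v6=F  v7=T  v8=F  v9=T  v10=F  v11=F  v12=F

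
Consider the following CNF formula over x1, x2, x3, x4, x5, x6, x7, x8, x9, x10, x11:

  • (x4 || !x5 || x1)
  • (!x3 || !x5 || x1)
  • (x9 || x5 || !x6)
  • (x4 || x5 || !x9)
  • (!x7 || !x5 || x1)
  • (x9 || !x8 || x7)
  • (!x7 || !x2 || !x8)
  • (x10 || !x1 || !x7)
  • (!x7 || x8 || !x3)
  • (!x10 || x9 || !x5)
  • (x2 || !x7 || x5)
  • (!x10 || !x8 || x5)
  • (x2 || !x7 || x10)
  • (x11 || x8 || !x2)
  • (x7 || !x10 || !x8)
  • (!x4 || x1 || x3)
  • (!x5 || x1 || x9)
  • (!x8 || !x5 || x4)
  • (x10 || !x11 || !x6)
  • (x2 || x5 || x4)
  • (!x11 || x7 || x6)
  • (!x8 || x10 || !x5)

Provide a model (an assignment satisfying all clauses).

x1 = T, x2 = F, x3 = F, x4 = T, x5 = F, x6 = T, x7 = F, x8 = F, x9 = T, x10 = F, x11 = F

Check each clause:
  1. (x4 || !x5 || x1) — x1 is true.
  2. (!x3 || !x5 || x1) — x1 is true.
  3. (x9 || x5 || !x6) — x9 is true.
  4. (x5 || !x9 || x4) — x4 is true.
  5. (!x7 || !x5 || x1) — !x7 is true.
  6. (!x8 || x7 || x9) — !x8 is true.
  7. (!x7 || !x2 || !x8) — !x8 is true.
  8. (!x7 || !x1 || x10) — !x7 is true.
  9. (x8 || !x3 || !x7) — !x7 is true.
  10. (x9 || !x5 || !x10) — x9 is true.
  11. (x2 || !x7 || x5) — !x7 is true.
  12. (x5 || !x10 || !x8) — !x8 is true.
  13. (x10 || !x7 || x2) — !x7 is true.
  14. (x8 || x11 || !x2) — !x2 is true.
  15. (!x10 || x7 || !x8) — !x8 is true.
  16. (x3 || !x4 || x1) — x1 is true.
  17. (x1 || x9 || !x5) — x1 is true.
  18. (!x8 || x4 || !x5) — !x8 is true.
  19. (x10 || !x6 || !x11) — !x11 is true.
  20. (x4 || x5 || x2) — x4 is true.
  21. (!x11 || x7 || x6) — !x11 is true.
  22. (x10 || !x8 || !x5) — !x8 is true.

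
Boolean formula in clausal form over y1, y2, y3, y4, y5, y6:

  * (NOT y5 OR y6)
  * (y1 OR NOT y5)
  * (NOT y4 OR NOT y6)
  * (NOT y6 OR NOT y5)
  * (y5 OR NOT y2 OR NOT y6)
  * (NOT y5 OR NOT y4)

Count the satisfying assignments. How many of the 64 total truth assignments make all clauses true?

Case analysis on y5 and y6:
  y5=T, y6=T: a clause becomes empty — 0.
  y5=T, y6=F: a clause becomes empty — 0.
  y5=F, y6=T: remaining (y1,y2,y3,y4) ∈ {(F,F,F,F); (F,F,T,F); (T,F,F,F); (T,F,T,F)} — 4.
  y5=F, y6=F: y1, y2, y3, y4 free → 2^4 = 16.
Total: 0 + 0 + 4 + 16 = 20.

20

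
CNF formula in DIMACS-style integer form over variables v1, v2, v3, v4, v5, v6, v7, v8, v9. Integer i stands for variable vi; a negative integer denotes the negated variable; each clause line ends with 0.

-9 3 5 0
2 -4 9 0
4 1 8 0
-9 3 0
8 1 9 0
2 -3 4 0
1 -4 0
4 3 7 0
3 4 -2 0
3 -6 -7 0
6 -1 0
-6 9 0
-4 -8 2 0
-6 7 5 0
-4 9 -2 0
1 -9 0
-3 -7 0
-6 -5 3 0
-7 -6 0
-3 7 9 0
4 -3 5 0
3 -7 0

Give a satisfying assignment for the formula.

v1=True, v2=True, v3=True, v4=False, v5=True, v6=True, v7=False, v8=True, v9=True

Check each clause:
  1. (v5 \/ ~v9 \/ v3) — v3 is true.
  2. (v9 \/ v2 \/ ~v4) — v9 is true.
  3. (v4 \/ v1 \/ v8) — v8 is true.
  4. (v3 \/ ~v9) — v3 is true.
  5. (v8 \/ v9 \/ v1) — v8 is true.
  6. (v2 \/ v4 \/ ~v3) — v2 is true.
  7. (~v4 \/ v1) — v1 is true.
  8. (v3 \/ v7 \/ v4) — v3 is true.
  9. (v3 \/ ~v2 \/ v4) — v3 is true.
  10. (~v6 \/ v3 \/ ~v7) — ~v7 is true.
  11. (v6 \/ ~v1) — v6 is true.
  12. (v9 \/ ~v6) — v9 is true.
  13. (~v4 \/ v2 \/ ~v8) — v2 is true.
  14. (v7 \/ v5 \/ ~v6) — v5 is true.
  15. (~v4 \/ v9 \/ ~v2) — v9 is true.
  16. (v1 \/ ~v9) — v1 is true.
  17. (~v7 \/ ~v3) — ~v7 is true.
  18. (~v5 \/ ~v6 \/ v3) — v3 is true.
  19. (~v7 \/ ~v6) — ~v7 is true.
  20. (v7 \/ v9 \/ ~v3) — v9 is true.
  21. (~v3 \/ v4 \/ v5) — v5 is true.
  22. (~v7 \/ v3) — ~v7 is true.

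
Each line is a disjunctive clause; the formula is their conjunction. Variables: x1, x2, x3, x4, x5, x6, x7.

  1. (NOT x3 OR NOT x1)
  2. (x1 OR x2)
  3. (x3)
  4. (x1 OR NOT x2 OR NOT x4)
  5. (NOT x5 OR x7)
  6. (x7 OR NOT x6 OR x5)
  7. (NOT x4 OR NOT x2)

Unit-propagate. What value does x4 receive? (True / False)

False

(x3) stands alone — x3 = True.
(NOT x1 OR NOT x3): since x3 = True, the clause reduces to (NOT x1). x1 = False.
In (x1 OR x2), x1 is now false; x2 must hold, so x2 = True.
From (NOT x4 OR x1 OR NOT x2) and x1 = False, x2 = True: x4 = False.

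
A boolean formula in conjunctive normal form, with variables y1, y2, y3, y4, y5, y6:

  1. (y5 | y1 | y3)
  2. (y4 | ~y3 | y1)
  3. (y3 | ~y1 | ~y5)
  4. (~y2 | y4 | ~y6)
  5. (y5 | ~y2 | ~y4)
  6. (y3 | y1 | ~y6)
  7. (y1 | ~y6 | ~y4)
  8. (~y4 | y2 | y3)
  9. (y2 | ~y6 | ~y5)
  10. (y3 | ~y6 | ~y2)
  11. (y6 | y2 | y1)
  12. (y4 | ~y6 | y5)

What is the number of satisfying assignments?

14

Case analysis on y6 and y1:
  y6=T, y1=T: remaining (y2,y3,y4,y5) ∈ {(F,T,T,F); (T,T,T,T)} — 2.
  y6=T, y1=F: a clause becomes empty — 0.
  y6=F, y1=T: 9 of the 16 assignments to (y2,y3,y4,y5) work.
  y6=F, y1=F: remaining (y2,y3,y4,y5) ∈ {(T,F,F,T); (T,F,T,T); (T,T,T,T)} — 3.
Total: 2 + 0 + 9 + 3 = 14.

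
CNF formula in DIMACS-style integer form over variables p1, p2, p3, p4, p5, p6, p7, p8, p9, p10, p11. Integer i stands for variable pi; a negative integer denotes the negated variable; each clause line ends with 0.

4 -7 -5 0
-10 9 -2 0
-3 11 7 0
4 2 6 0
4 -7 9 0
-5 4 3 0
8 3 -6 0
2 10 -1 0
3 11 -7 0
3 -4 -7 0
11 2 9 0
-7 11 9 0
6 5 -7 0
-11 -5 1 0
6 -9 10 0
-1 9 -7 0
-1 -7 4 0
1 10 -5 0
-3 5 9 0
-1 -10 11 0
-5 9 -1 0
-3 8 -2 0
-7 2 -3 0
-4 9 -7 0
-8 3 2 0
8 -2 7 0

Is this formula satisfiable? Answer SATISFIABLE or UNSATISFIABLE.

SATISFIABLE

Branch on p1: take p1 = False.
Try p2 = True.
For the remaining variables, p3 = False, p4 = False, p5 = False, p6 = True, p7 = True, p8 = True, p9 = True, p10 = True, p11 = True works.
Every clause has at least one true literal under this assignment.
So p1 = 0, p2 = 1, p3 = 0, p4 = 0, p5 = 0, p6 = 1, p7 = 1, p8 = 1, p9 = 1, p10 = 1, p11 = 1 is a satisfying assignment.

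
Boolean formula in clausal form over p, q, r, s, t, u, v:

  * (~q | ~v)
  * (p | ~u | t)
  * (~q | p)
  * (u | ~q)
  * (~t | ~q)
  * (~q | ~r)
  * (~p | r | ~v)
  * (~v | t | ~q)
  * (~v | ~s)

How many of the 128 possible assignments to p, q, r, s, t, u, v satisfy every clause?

40

Split on q, then v.
  q=1, v=1: a clause becomes empty — 0.
  q=1, v=0: remaining (p,r,s,t,u) ∈ {(1,0,0,0,1); (1,0,1,0,1)} — 2.
  q=0, v=1: 10 of the 32 assignments to (p,r,s,t,u) work.
  q=0, v=0: r, s free; 7 ways for (p,t,u) × 2^2 = 28.
Total: 0 + 2 + 10 + 28 = 40.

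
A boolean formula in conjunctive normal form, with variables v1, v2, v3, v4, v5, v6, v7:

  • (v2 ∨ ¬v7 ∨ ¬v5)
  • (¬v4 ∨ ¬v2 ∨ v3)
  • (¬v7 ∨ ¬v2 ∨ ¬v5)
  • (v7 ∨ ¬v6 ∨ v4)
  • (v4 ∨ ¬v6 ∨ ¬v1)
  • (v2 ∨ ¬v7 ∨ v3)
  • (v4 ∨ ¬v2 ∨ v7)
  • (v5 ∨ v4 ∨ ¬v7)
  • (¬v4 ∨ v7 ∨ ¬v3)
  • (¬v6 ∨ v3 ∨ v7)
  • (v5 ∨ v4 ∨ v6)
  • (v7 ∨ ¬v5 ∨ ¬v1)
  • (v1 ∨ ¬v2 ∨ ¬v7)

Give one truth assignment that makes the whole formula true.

v1=T, v2=F, v3=T, v4=T, v5=F, v6=F, v7=T

Check each clause:
  1. (v2 ∨ ¬v5 ∨ ¬v7) — ¬v5 is true.
  2. (¬v4 ∨ v3 ∨ ¬v2) — v3 is true.
  3. (¬v2 ∨ ¬v7 ∨ ¬v5) — ¬v5 is true.
  4. (v4 ∨ ¬v6 ∨ v7) — ¬v6 is true.
  5. (v4 ∨ ¬v1 ∨ ¬v6) — ¬v6 is true.
  6. (v2 ∨ v3 ∨ ¬v7) — v3 is true.
  7. (v4 ∨ v7 ∨ ¬v2) — v4 is true.
  8. (v4 ∨ ¬v7 ∨ v5) — v4 is true.
  9. (v7 ∨ ¬v3 ∨ ¬v4) — v7 is true.
  10. (¬v6 ∨ v7 ∨ v3) — ¬v6 is true.
  11. (v4 ∨ v6 ∨ v5) — v4 is true.
  12. (¬v1 ∨ v7 ∨ ¬v5) — ¬v5 is true.
  13. (¬v7 ∨ v1 ∨ ¬v2) — v1 is true.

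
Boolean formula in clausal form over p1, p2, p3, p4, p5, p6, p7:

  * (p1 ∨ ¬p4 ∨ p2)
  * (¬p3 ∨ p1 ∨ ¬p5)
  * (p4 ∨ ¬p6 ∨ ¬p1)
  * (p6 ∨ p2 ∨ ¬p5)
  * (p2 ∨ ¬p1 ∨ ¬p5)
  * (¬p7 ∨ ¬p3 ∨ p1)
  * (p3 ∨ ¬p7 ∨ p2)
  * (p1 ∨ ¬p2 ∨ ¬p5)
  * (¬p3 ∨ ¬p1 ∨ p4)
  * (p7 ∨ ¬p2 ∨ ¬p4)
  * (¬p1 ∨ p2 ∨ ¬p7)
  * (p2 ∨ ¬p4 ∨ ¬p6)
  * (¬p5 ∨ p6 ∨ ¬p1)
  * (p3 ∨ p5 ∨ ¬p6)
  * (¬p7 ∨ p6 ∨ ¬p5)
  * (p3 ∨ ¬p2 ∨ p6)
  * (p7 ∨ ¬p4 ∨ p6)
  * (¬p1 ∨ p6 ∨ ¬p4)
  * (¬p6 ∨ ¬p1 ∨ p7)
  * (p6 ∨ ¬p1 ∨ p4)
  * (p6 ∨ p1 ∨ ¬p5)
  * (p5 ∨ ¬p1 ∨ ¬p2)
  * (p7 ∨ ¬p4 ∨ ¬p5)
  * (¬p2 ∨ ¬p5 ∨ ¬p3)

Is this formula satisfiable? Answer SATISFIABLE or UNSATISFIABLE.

Branch on p1: take p1 = False.
Set p2 = True and propagate.
  then p5 is forced to False.
The remaining clauses are satisfied by p3 = True, p4 = False, p6 = True, p7 = False.
So p1=F, p2=T, p3=T, p4=F, p5=F, p6=T, p7=F is a satisfying assignment.

SATISFIABLE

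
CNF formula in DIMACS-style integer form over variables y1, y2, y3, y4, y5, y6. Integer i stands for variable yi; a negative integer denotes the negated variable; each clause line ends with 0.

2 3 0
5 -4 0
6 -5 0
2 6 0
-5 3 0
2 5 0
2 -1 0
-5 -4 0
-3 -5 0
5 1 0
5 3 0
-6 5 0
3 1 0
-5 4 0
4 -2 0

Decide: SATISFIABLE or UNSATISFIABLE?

y5 = True:
  propagation gives y6=True, y3=True; an empty clause results — contradiction.
y5 = False:
  propagation gives y4=False, y2=True; an empty clause results — contradiction.
Every branch closes, so no satisfying assignment exists.

UNSATISFIABLE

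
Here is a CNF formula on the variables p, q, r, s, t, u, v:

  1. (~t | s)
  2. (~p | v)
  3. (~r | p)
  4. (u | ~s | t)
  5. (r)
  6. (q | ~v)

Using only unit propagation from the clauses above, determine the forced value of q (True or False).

Unit clause (r) sets r = True.
In (~r | p), ~r is now false; p must hold, so p = True.
(v | ~p) with p = True leaves only v, so v = True.
(q | ~v): since v = True, the clause reduces to (q). q = True.

True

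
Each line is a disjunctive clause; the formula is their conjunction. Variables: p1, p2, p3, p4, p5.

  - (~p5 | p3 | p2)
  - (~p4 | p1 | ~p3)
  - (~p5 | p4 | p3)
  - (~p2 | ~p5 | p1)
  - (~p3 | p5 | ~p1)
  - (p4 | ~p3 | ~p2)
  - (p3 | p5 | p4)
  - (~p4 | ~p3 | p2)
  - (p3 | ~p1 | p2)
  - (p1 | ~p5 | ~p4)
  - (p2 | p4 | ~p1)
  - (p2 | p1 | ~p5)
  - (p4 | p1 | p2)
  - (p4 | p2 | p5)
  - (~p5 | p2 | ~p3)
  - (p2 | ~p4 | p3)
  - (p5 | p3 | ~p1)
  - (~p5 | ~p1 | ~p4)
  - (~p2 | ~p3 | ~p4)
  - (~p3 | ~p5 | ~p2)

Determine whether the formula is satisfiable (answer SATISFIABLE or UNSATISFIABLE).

Set p1 = False and propagate.
For the remaining variables, p2 = True, p3 = False, p4 = True, p5 = False works.
So p1=False, p2=True, p3=False, p4=True, p5=False is a satisfying assignment.

SATISFIABLE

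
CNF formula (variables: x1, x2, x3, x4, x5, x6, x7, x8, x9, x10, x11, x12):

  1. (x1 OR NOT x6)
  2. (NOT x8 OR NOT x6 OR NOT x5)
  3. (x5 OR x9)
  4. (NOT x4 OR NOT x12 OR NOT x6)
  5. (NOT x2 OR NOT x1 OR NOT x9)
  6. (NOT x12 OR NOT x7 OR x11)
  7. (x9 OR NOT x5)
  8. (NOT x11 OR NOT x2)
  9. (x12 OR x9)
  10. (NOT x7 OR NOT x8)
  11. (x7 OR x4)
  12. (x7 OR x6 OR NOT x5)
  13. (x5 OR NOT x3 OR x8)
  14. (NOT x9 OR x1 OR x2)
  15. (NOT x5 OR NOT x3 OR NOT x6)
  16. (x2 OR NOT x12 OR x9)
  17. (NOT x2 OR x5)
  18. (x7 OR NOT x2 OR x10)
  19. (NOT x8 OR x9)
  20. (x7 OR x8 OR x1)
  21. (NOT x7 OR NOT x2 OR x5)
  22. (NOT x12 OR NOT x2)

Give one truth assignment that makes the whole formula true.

x1 = 1, x2 = 0, x3 = 0, x4 = 1, x5 = 0, x6 = 0, x7 = 0, x8 = 1, x9 = 1, x10 = 0, x11 = 1, x12 = 0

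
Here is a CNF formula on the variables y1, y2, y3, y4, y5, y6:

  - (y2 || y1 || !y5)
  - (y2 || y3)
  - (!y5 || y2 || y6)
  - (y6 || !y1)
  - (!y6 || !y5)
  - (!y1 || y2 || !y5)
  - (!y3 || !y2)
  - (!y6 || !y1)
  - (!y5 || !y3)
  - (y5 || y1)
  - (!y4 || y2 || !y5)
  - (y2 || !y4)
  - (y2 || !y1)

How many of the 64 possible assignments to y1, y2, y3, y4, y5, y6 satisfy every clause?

Satisfying assignments:
  y1=F y2=T y3=F y4=F y5=T y6=F
  y1=F y2=T y3=F y4=T y5=T y6=F
Count: 2.

2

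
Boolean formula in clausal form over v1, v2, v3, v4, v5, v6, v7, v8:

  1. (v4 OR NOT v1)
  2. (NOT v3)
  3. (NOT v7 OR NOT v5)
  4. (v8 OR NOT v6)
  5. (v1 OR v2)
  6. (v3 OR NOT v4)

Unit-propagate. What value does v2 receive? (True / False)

Unit clause (NOT v3) sets v3 = False.
(v3 OR NOT v4): since v3 = False, the clause reduces to (NOT v4). v4 = False.
(NOT v1 OR v4) with v4 = False leaves only NOT v1, so v1 = False.
(v2 OR v1) with v1 = False leaves only v2, so v2 = True.

True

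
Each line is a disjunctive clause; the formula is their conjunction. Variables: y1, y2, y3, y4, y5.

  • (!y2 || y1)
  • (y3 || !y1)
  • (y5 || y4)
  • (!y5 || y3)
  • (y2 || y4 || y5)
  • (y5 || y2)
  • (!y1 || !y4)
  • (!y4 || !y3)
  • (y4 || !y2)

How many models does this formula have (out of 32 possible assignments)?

2

The models are:
  y1=0 y2=0 y3=1 y4=0 y5=1
  y1=1 y2=0 y3=1 y4=0 y5=1
Count: 2.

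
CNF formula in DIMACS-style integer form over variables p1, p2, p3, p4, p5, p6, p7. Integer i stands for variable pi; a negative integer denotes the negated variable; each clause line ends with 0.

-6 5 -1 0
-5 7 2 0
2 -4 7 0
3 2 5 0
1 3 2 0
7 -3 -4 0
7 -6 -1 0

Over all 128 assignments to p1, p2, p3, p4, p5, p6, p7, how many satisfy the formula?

67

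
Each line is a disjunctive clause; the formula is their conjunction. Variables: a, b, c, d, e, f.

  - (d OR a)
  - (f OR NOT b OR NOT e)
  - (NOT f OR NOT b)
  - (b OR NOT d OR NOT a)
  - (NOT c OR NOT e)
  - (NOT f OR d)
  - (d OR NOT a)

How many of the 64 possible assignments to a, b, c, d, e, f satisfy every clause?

10

Split on d, then a.
  d=1, a=1: remaining (b,c,e,f) ∈ {(1,0,0,0); (1,1,0,0)} — 2.
  d=1, a=0: 8 of the 16 assignments to (b,c,e,f) work.
  d=0, a=1: a clause becomes empty — 0.
  d=0, a=0: a clause becomes empty — 0.
Total: 2 + 8 + 0 + 0 = 10.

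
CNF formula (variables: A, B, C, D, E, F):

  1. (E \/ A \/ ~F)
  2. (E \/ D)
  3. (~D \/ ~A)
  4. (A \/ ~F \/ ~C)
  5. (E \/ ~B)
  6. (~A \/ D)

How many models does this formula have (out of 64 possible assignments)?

14

Case analysis on A and D:
  A=T, D=T: a clause becomes empty — 0.
  A=T, D=F: a clause becomes empty — 0.
  A=F, D=T: 8 of the 16 assignments to (B,C,E,F) work.
  A=F, D=F: B free; 3 ways for (C,E,F) × 2^1 = 6.
Total: 0 + 0 + 8 + 6 = 14.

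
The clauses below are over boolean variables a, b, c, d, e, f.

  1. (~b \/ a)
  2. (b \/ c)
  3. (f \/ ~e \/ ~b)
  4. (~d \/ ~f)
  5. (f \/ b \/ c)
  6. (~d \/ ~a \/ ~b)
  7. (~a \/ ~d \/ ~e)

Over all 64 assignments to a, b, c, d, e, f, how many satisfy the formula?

17

Case analysis on b and a:
  b=1, a=1: c free; 3 ways for (d,e,f) × 2^1 = 6.
  b=1, a=0: a clause becomes empty — 0.
  b=0, a=1: 5 of the 16 assignments to (c,d,e,f) work.
  b=0, a=0: e free; 3 ways for (c,d,f) × 2^1 = 6.
Total: 6 + 0 + 5 + 6 = 17.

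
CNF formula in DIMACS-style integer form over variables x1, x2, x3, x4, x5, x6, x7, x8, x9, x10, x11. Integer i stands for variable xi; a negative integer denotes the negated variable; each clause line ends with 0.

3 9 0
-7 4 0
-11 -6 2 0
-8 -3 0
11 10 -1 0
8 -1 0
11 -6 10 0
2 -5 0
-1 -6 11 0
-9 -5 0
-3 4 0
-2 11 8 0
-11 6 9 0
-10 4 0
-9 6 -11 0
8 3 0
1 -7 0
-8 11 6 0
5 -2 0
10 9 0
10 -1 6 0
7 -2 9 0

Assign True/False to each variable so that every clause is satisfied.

x1=False, x2=False, x3=True, x4=True, x5=False, x6=True, x7=False, x8=False, x9=True, x10=True, x11=False

x4 occurs only positively in the remaining clauses — set x4 = True.
Set x1 = False and propagate.
  then x7 is forced to False.
Try x2 = False.
  then x5 is forced to False.
For the remaining variables, x3 = True, x6 = True, x8 = False, x9 = True, x10 = True, x11 = False works.
Every clause has at least one true literal under this assignment.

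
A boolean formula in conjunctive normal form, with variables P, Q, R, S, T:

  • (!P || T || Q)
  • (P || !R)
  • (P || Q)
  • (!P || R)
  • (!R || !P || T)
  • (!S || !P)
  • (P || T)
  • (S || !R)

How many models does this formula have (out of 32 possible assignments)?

2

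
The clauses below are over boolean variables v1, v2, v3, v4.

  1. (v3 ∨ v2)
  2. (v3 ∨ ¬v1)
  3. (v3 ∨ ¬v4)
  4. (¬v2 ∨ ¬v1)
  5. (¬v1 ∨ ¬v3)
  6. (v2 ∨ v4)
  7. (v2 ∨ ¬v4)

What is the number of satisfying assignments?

3

The models are:
  v1=F v2=T v3=F v4=F
  v1=F v2=T v3=T v4=F
  v1=F v2=T v3=T v4=T
Count: 3.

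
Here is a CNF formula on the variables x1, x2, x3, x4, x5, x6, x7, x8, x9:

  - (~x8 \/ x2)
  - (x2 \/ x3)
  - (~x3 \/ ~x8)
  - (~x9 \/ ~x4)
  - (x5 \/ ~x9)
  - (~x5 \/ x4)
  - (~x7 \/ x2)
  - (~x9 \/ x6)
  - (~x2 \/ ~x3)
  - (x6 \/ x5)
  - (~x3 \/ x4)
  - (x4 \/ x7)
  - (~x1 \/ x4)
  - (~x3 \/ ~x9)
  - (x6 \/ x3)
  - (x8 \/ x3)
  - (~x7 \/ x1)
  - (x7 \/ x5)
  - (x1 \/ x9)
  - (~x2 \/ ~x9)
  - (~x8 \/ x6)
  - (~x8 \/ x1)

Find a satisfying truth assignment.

x1=True, x2=True, x3=False, x4=True, x5=True, x6=True, x7=False, x8=True, x9=False

Pure literal: x6 appears only positively; assign x6 = True.
Try x1 = True.
  then x4 is forced to True.
  then x9 is forced to False.
The remaining clauses are satisfied by x2 = True, x3 = False, x5 = True, x7 = False, x8 = True.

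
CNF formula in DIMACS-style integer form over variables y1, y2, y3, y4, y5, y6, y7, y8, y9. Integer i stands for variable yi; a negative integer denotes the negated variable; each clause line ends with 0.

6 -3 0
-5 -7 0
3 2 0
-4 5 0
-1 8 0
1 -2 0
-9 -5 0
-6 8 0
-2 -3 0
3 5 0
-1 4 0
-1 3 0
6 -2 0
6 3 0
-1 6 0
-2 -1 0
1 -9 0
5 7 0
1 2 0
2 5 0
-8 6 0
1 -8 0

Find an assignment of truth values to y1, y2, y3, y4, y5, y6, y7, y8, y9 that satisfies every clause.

y1 = True, y2 = False, y3 = True, y4 = True, y5 = True, y6 = True, y7 = False, y8 = True, y9 = False

Check each clause:
  1. (y6 OR NOT y3) — y6 is true.
  2. (NOT y5 OR NOT y7) — NOT y7 is true.
  3. (y2 OR y3) — y3 is true.
  4. (NOT y4 OR y5) — y5 is true.
  5. (NOT y1 OR y8) — y8 is true.
  6. (NOT y2 OR y1) — y1 is true.
  7. (NOT y5 OR NOT y9) — NOT y9 is true.
  8. (NOT y6 OR y8) — y8 is true.
  9. (NOT y3 OR NOT y2) — NOT y2 is true.
  10. (y3 OR y5) — y3 is true.
  11. (y4 OR NOT y1) — y4 is true.
  12. (y3 OR NOT y1) — y3 is true.
  13. (NOT y2 OR y6) — y6 is true.
  14. (y6 OR y3) — y3 is true.
  15. (y6 OR NOT y1) — y6 is true.
  16. (NOT y1 OR NOT y2) — NOT y2 is true.
  17. (y1 OR NOT y9) — y1 is true.
  18. (y5 OR y7) — y5 is true.
  19. (y2 OR y1) — y1 is true.
  20. (y5 OR y2) — y5 is true.
  21. (NOT y8 OR y6) — y6 is true.
  22. (NOT y8 OR y1) — y1 is true.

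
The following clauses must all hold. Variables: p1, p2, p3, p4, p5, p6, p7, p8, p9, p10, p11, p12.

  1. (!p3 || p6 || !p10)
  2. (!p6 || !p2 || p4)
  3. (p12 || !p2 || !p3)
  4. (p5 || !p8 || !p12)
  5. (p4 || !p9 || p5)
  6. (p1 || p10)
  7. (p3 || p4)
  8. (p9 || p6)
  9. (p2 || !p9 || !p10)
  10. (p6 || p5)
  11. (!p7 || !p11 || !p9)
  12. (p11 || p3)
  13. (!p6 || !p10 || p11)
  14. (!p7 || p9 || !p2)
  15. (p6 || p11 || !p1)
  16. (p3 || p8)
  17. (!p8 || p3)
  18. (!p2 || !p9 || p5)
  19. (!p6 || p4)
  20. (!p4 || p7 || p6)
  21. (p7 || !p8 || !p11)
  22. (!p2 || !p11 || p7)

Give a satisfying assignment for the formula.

p1=1, p2=0, p3=1, p4=1, p5=1, p6=1, p7=1, p8=1, p9=0, p10=0, p11=1, p12=0

Check each clause:
  1. (p6 || !p3 || !p10) — p6 is true.
  2. (p4 || !p6 || !p2) — p4 is true.
  3. (!p2 || !p3 || p12) — !p2 is true.
  4. (!p8 || p5 || !p12) — !p12 is true.
  5. (!p9 || p4 || p5) — p4 is true.
  6. (p1 || p10) — p1 is true.
  7. (p3 || p4) — p3 is true.
  8. (p9 || p6) — p6 is true.
  9. (!p10 || p2 || !p9) — !p10 is true.
  10. (p6 || p5) — p5 is true.
  11. (!p7 || !p11 || !p9) — !p9 is true.
  12. (p3 || p11) — p11 is true.
  13. (p11 || !p10 || !p6) — p11 is true.
  14. (!p2 || !p7 || p9) — !p2 is true.
  15. (!p1 || p6 || p11) — p11 is true.
  16. (p3 || p8) — p8 is true.
  17. (p3 || !p8) — p3 is true.
  18. (!p9 || !p2 || p5) — p5 is true.
  19. (!p6 || p4) — p4 is true.
  20. (p6 || !p4 || p7) — p6 is true.
  21. (p7 || !p8 || !p11) — p7 is true.
  22. (!p11 || p7 || !p2) — !p2 is true.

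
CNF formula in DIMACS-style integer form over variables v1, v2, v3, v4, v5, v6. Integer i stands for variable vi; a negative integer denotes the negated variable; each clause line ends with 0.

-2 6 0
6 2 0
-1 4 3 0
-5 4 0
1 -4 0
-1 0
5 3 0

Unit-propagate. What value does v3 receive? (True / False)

True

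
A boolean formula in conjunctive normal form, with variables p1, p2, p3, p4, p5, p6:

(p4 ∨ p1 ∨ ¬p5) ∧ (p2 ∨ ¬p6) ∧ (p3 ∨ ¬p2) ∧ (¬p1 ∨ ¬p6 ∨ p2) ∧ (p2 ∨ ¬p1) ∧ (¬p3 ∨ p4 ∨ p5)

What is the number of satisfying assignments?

15

Case analysis on p2 and p1:
  p2=T, p1=T: p6 free; 3 ways for (p3,p4,p5) × 2^1 = 6.
  p2=T, p1=F: remaining (p3,p4,p5,p6) ∈ {(T,T,F,F); (T,T,F,T); (T,T,T,F); (T,T,T,T)} — 4.
  p2=F, p1=T: a clause becomes empty — 0.
  p2=F, p1=F: 5 of the 16 assignments to (p3,p4,p5,p6) work.
Total: 6 + 4 + 0 + 5 = 15.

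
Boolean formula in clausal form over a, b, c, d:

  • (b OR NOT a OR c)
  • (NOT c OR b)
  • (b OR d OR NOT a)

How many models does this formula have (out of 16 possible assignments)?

10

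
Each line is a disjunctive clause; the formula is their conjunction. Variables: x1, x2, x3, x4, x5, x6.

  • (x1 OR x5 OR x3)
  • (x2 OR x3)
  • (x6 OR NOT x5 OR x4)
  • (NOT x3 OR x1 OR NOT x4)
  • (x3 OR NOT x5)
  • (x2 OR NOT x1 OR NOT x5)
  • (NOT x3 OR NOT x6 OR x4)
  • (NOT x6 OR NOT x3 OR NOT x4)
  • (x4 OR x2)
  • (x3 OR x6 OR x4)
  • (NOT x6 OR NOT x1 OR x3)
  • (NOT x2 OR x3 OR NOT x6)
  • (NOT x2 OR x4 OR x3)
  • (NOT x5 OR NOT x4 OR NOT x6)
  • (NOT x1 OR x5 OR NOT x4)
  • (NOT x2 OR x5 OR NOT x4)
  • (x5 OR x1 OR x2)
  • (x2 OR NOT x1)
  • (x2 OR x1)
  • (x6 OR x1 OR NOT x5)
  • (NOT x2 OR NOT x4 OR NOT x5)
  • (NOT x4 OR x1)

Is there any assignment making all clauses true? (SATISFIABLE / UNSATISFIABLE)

Branch on x1: take x1 = False.
  then x2 is forced to True.
  then x4 is forced to False.
  then x3 is forced to True.
  then x6 is forced to False.
  then x5 is forced to False.
Every clause has at least one true literal under this assignment.
So x1=F, x2=T, x3=T, x4=F, x5=F, x6=F is a satisfying assignment.

SATISFIABLE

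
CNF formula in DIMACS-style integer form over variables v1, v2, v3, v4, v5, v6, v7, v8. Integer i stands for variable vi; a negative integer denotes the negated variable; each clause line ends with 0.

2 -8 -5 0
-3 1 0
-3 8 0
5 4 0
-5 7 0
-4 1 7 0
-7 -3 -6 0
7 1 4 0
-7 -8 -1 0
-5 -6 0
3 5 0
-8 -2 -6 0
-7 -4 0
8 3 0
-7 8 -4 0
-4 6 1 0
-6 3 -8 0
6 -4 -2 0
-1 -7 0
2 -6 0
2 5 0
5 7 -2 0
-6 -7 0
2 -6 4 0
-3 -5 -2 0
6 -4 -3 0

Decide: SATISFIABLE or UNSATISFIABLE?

Set v1 = False and propagate.
  then v3 is forced to False.
  then v5 is forced to True.
  then v7 is forced to True.
  then v6 is forced to False.
  then v4 is forced to False.
  then v8 is forced to True.
  then v2 is forced to True.
Every clause has at least one true literal under this assignment.
So v1=0  v2=1  v3=0  v4=0  v5=1  v6=0  v7=1  v8=1 is a satisfying assignment.

SATISFIABLE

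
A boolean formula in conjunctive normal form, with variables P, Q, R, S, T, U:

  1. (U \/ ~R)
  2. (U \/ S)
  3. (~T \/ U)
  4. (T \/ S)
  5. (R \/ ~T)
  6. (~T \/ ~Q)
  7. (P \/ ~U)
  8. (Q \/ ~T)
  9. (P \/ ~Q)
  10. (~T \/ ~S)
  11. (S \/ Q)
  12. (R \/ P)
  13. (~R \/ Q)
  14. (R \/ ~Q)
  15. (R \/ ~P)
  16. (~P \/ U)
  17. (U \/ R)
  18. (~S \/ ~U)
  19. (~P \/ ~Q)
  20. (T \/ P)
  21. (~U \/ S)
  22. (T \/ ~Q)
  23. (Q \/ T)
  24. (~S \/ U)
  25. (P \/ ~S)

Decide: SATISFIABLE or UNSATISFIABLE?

UNSATISFIABLE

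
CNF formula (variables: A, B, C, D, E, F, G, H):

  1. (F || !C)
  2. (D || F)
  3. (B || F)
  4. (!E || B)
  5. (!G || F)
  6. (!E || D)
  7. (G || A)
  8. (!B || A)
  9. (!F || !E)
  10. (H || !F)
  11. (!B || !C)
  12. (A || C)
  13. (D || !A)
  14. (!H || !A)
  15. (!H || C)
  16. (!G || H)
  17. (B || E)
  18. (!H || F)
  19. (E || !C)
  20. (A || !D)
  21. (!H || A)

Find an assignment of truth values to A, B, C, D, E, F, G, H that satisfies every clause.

Try A = True.
  then D is forced to True.
  then H is forced to False.
  then F is forced to False.
  then C is forced to False.
  then B is forced to True.
  then G is forced to False.
E is now unconstrained; take E = True.
Every clause has at least one true literal under this assignment.

A=1, B=1, C=0, D=1, E=1, F=0, G=0, H=0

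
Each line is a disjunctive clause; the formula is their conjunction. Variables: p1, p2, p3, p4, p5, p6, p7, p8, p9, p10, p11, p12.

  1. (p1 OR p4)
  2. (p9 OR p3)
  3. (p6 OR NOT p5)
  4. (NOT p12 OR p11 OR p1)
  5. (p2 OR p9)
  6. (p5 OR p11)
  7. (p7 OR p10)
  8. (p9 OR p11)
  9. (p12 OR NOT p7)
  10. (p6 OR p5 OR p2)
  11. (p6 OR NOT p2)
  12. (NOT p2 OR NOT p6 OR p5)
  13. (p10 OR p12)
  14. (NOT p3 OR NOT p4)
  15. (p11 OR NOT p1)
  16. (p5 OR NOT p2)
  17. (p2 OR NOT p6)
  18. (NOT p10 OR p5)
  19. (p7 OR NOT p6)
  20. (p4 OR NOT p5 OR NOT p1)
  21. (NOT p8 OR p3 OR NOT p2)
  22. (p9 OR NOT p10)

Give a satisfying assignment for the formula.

p1=T, p2=T, p3=F, p4=T, p5=T, p6=T, p7=T, p8=F, p9=T, p10=F, p11=T, p12=T

p8 occurs only negated in the remaining clauses — set p8 = False.
p9 occurs only positively in the remaining clauses — set p9 = True.
Try p1 = True.
  then p11 is forced to True.
Branch on p2: take p2 = True.
  then p6 is forced to True.
  then p5 is forced to True.
  then p7 is forced to True.
  then p12 is forced to True.
  then p4 is forced to True.
  then p3 is forced to False.
p10 is now unconstrained; take p10 = False.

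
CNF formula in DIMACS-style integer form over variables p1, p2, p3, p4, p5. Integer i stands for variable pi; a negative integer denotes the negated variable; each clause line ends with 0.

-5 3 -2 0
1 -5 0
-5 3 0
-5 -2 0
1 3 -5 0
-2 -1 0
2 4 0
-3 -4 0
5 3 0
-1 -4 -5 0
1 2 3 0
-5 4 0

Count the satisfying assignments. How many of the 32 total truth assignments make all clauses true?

1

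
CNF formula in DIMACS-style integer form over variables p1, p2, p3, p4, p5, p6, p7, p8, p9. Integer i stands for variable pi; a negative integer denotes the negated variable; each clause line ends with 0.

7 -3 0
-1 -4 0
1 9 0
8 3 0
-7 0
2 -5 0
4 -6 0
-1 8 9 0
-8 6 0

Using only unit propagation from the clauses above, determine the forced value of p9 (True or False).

(~p7) is a unit clause: p7 = False.
In (~p3 \/ p7), p7 is now false; ~p3 must hold, so p3 = False.
(p8 \/ p3): since p3 = False, the clause reduces to (p8). p8 = True.
(p6 \/ ~p8): since p8 = True, the clause reduces to (p6). p6 = True.
From (p4 \/ ~p6) and p6 = True: p4 = True.
From (~p4 \/ ~p1) and p4 = True: p1 = False.
(p1 \/ p9): since p1 = False, the clause reduces to (p9). p9 = True.

True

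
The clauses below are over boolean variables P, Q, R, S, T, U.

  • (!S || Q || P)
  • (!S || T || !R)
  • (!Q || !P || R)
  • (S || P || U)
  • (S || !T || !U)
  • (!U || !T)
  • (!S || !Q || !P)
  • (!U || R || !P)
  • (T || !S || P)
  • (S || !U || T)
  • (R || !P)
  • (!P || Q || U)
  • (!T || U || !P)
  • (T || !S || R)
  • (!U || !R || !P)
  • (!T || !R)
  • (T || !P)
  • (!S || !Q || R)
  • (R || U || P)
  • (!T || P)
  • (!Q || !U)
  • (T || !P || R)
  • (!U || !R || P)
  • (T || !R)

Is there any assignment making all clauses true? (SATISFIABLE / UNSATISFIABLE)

UNSATISFIABLE

P = True:
  propagation gives R=True, U=False, Q=True, S=False; an empty clause results — contradiction.
P = False:
  propagation gives T=False, S=False, U=True; an empty clause results — contradiction.
Every branch closes, so no satisfying assignment exists.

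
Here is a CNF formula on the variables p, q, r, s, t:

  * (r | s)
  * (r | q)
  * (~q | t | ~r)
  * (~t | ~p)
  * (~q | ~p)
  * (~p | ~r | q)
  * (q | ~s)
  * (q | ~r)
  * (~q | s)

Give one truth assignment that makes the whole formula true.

p occurs only negated in the remaining clauses — set p = False.
Branch on q: take q = True.
  then s is forced to True.
For the remaining variables, r = False, t = False works.

p=0, q=1, r=0, s=1, t=0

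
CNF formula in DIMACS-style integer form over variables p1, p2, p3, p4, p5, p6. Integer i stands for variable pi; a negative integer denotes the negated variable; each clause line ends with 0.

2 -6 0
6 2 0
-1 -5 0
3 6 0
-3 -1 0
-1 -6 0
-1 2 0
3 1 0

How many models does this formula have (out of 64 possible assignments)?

8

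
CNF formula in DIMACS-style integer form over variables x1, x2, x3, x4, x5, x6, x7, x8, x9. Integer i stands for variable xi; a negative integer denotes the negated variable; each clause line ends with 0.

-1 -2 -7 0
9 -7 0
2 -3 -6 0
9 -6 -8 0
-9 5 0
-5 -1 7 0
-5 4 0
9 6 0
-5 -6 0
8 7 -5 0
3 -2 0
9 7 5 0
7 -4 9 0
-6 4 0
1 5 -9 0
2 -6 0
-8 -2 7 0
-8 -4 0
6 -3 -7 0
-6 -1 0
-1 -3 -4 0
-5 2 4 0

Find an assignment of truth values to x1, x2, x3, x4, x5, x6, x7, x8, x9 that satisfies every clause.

Set x1 = False and propagate.
Set x2 = False and propagate.
  then x6 is forced to False.
  then x9 is forced to True.
  then x5 is forced to True.
  then x4 is forced to True.
  then x8 is forced to False.
  then x7 is forced to True.
  then x3 is forced to False.

x1=F, x2=F, x3=F, x4=T, x5=T, x6=F, x7=T, x8=F, x9=T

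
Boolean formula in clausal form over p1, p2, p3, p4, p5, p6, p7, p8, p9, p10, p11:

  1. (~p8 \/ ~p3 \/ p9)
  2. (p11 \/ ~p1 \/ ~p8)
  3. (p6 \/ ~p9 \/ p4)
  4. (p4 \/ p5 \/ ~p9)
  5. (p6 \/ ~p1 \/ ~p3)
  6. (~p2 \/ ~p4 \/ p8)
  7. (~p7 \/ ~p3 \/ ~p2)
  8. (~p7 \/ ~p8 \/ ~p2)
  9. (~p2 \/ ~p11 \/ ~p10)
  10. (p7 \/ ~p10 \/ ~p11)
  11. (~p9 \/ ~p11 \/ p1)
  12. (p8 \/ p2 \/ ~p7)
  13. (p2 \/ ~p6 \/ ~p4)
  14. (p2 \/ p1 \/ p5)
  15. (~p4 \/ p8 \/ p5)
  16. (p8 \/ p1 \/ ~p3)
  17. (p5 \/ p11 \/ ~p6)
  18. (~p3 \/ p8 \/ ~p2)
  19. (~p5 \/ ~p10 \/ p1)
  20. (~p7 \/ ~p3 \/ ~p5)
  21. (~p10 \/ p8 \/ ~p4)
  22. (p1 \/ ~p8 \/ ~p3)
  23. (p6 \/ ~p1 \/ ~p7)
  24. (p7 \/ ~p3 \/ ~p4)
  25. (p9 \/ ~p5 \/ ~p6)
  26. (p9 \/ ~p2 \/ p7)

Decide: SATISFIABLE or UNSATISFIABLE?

p3 occurs only negated in the remaining clauses — set p3 = False.
Pure literal: p10 appears only negated; assign p10 = False.
Try p1 = False.
For the remaining variables, p2 = False, p4 = True, p5 = True, p6 = False, p7 = True, p8 = True, p9 = False, p11 = True works.
Every clause has at least one true literal under this assignment.
So p1 = False  p2 = False  p3 = False  p4 = True  p5 = True  p6 = False  p7 = True  p8 = True  p9 = False  p10 = False  p11 = True is a satisfying assignment.

SATISFIABLE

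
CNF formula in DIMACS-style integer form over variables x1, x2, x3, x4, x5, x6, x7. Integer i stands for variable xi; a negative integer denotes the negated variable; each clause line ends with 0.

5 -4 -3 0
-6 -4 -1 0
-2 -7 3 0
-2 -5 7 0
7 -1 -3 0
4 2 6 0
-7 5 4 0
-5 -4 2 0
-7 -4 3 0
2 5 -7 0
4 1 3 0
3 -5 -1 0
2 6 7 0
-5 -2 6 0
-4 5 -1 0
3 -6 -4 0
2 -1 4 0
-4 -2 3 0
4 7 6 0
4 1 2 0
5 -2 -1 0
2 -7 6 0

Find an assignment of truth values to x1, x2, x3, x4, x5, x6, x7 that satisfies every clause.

x1=False, x2=True, x3=True, x4=False, x5=False, x6=True, x7=False

Try x1 = False.
Set x2 = True and propagate.
For the remaining variables, x3 = True, x4 = False, x5 = False, x6 = True, x7 = False works.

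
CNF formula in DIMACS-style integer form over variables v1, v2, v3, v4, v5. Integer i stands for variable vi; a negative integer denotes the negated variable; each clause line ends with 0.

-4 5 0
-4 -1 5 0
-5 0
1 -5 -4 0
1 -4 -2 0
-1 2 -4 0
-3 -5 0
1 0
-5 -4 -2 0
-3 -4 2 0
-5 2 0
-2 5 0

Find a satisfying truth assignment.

v1=True  v2=False  v3=True  v4=False  v5=False

The clause (~v5) is unit: v5 must be False.
Unit propagation: (~v4) forces v4 = False.
(v1) is a unit clause, so v1 = True.
(~v2) is a unit clause, so v2 = False.
v3 is now unconstrained; take v3 = True.
Every clause has at least one true literal under this assignment.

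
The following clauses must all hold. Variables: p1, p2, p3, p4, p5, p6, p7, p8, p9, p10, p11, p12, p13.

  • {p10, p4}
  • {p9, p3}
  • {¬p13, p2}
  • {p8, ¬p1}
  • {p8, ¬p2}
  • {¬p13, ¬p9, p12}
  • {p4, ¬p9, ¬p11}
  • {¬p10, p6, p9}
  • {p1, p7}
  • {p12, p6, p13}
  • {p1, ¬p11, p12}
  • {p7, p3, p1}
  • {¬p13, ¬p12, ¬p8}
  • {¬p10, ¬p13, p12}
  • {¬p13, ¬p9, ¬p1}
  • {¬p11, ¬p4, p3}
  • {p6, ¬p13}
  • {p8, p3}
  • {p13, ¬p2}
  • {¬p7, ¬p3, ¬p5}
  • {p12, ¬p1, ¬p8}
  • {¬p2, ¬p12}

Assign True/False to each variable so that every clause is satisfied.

p1=0, p2=0, p3=1, p4=1, p5=0, p6=1, p7=1, p8=0, p9=0, p10=0, p11=0, p12=0, p13=0

Pure literal: p5 appears only negated; assign p5 = False.
Pure literal: p6 appears only positively; assign p6 = True.
Try p1 = False.
  then p7 is forced to True.
Try p2 = False.
  then p13 is forced to False.
Branch on p3: take p3 = True.
The remaining clauses are satisfied by p4 = True, p8 = False, p9 = False, p10 = False, p11 = False, p12 = False.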